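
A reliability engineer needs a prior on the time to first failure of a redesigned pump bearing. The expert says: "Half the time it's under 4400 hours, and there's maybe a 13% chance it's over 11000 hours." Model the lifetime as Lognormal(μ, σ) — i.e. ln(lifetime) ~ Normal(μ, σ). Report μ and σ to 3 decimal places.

If T ~ Lognormal(μ,σ) then ln T ~ Normal(μ,σ), so the p-quantile of ln T is μ + z_p·σ.
ln(4400) = 8.389 and ln(11000) = 9.306; z_{0.5} = 0, z_{0.87} = 1.126.
σ = (9.306 − 8.389)/(1.126 − (0)) = 0.813.
μ = 8.389 − (0)·0.813 = 8.389.

μ ≈ 8.389, σ ≈ 0.813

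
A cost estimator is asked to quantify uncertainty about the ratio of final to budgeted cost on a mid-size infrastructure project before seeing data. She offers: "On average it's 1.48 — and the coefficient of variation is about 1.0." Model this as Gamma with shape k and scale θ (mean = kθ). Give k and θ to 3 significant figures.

k ≈ 1, θ ≈ 1.48

For Gamma(k, scale θ): mean = kθ, variance = kθ², so CV = 1/√k.
CV = 1.0, hence k = 1/CV² = 1.
Then θ = mean/k = 1.48/1 = 1.48.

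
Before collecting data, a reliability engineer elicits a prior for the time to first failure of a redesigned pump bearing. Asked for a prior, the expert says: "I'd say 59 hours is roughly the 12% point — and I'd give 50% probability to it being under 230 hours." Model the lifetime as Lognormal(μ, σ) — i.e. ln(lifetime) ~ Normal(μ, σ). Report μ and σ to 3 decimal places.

If T ~ Lognormal(μ,σ) then ln T ~ Normal(μ,σ), so the p-quantile of ln T is μ + z_p·σ.
ln(59) = 4.078 and ln(230) = 5.438; z_{0.12} = -1.175, z_{0.5} = 0.
σ = (5.438 − 4.078)/(0 − (-1.175)) = 1.158.
μ = 4.078 − (-1.175)·1.158 = 5.438.

μ ≈ 5.438, σ ≈ 1.158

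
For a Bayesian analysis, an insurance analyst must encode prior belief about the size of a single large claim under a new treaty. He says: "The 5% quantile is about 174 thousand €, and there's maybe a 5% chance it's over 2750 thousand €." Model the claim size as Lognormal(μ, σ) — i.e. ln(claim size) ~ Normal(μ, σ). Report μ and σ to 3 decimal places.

μ ≈ 6.539, σ ≈ 0.839

If T ~ Lognormal(μ,σ) then ln T ~ Normal(μ,σ), so the p-quantile of ln T is μ + z_p·σ.
ln(174) = 5.159 and ln(2750) = 7.919; z_{0.05} = -1.645, z_{0.95} = 1.645.
σ = (7.919 − 5.159)/(1.645 − (-1.645)) = 0.839.
μ = 5.159 − (-1.645)·0.839 = 6.539.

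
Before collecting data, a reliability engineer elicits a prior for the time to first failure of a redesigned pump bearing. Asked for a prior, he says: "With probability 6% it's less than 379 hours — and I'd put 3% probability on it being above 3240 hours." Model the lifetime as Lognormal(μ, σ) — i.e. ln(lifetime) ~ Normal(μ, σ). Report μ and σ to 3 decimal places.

μ ≈ 6.909, σ ≈ 0.625

If T ~ Lognormal(μ,σ) then ln T ~ Normal(μ,σ), so the p-quantile of ln T is μ + z_p·σ.
ln(379) = 5.938 and ln(3240) = 8.083; z_{0.06} = -1.555, z_{0.97} = 1.881.
σ = (8.083 − 5.938)/(1.881 − (-1.555)) = 0.625.
μ = 5.938 − (-1.555)·0.625 = 6.909.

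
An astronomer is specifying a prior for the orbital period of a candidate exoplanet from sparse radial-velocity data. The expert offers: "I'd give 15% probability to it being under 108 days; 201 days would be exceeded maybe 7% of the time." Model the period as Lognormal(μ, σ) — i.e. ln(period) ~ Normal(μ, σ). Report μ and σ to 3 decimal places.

If T ~ Lognormal(μ,σ) then ln T ~ Normal(μ,σ), so the p-quantile of ln T is μ + z_p·σ.
ln(108) = 4.682 and ln(201) = 5.303; z_{0.15} = -1.036, z_{0.93} = 1.476.
σ = (5.303 − 4.682)/(1.476 − (-1.036)) = 0.247.
μ = 4.682 − (-1.036)·0.247 = 4.938.

μ ≈ 4.938, σ ≈ 0.247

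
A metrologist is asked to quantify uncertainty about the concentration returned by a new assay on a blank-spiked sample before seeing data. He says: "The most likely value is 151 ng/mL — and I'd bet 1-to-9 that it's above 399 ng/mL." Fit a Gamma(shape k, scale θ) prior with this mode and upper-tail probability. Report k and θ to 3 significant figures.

Gamma(k,θ) with k>1 has mode (k−1)θ, so θ = 151/(k−1).
Need P(X < 399) = 0.9 with θ tied to k this way. Start at k = 2, θ = 151: P(X<399) ≈ 0.741.
Too low — raise k to concentrate. Iterating converges to k ≈ 3.03.
Then θ = 151/(3.03−1) ≈ 74.4.

k ≈ 3.03, θ ≈ 74.4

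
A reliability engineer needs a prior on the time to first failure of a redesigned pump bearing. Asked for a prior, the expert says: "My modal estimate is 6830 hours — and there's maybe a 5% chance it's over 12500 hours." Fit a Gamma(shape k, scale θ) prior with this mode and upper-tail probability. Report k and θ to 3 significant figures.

k ≈ 8.62, θ ≈ 896

Gamma(k,θ) with k>1 has mode (k−1)θ, so θ = 6830/(k−1).
Need P(X < 12500) = 0.95 with θ tied to k this way. Start at k = 2, θ = 6830: P(X<12500) ≈ 0.546.
Too low — raise k to concentrate. Iterating converges to k ≈ 8.62.
Then θ = 6830/(8.62−1) ≈ 896.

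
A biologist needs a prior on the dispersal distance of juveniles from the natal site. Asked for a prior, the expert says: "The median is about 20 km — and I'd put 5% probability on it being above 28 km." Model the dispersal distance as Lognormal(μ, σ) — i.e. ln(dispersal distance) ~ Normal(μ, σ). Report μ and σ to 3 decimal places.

If T ~ Lognormal(μ,σ) then ln T ~ Normal(μ,σ), so the p-quantile of ln T is μ + z_p·σ.
ln(20) = 2.996 and ln(28) = 3.332; z_{0.5} = 0, z_{0.95} = 1.645.
σ = (3.332 − 2.996)/(1.645 − (0)) = 0.205.
μ = 2.996 − (0)·0.205 = 2.996.

μ ≈ 2.996, σ ≈ 0.205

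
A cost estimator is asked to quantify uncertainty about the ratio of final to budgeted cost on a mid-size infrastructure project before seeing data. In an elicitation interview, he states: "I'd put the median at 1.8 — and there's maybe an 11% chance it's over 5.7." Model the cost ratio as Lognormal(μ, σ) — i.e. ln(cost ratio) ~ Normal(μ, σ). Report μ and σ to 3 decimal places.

If T ~ Lognormal(μ,σ) then ln T ~ Normal(μ,σ), so the p-quantile of ln T is μ + z_p·σ.
ln(1.8) = 0.5878 and ln(5.7) = 1.74; z_{0.5} = 0, z_{0.89} = 1.227.
σ = (1.74 − 0.5878)/(1.227 − (0)) = 0.940.
μ = 0.5878 − (0)·0.940 = 0.588.

μ ≈ 0.588, σ ≈ 0.940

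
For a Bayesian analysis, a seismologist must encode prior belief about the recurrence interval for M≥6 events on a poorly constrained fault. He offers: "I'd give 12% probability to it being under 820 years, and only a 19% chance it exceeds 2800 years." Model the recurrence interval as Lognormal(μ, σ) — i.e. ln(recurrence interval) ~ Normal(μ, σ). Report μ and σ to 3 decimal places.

μ ≈ 7.412, σ ≈ 0.598

If T ~ Lognormal(μ,σ) then ln T ~ Normal(μ,σ), so the p-quantile of ln T is μ + z_p·σ.
ln(820) = 6.709 and ln(2800) = 7.937; z_{0.12} = -1.175, z_{0.81} = 0.8779.
σ = (7.937 − 6.709)/(0.8779 − (-1.175)) = 0.598.
μ = 6.709 − (-1.175)·0.598 = 7.412.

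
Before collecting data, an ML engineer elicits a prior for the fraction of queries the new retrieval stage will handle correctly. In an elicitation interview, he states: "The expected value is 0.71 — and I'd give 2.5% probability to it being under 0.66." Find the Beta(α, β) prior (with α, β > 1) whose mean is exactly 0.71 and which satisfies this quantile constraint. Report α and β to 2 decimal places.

With mean 0.71 fixed, write α = 0.71s, β = 0.29s where s = α+β.
Need P(θ < 0.66) = 0.025 under Beta(0.71s, 0.29s). Normal approximation: (q−m)/√(m(1−m)/s) ≈ z_{0.025} = -1.96, so s ≈ 0.71·0.29·(-1.96)²/(0.66−0.71)² = 316.4.
At s = 316.4: P(θ<0.66) ≈ 0.028. Adjusting to match 0.025 gives s ≈ 330.60.
So α = 0.71·330.60 ≈ 234.73, β = 0.29·330.60 ≈ 95.87.

α ≈ 234.73, β ≈ 95.87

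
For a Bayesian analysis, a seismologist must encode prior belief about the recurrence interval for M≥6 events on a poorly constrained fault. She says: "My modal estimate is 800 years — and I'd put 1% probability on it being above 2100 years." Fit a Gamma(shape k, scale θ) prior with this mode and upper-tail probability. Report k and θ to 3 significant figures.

k ≈ 5.99, θ ≈ 160

Gamma(k,θ) with k>1 has mode (k−1)θ, so θ = 800/(k−1).
Need P(X < 2100) = 0.99 with θ tied to k this way. Start at k = 2, θ = 800: P(X<2100) ≈ 0.737.
Too low — raise k to concentrate. Iterating converges to k ≈ 5.99.
Then θ = 800/(5.99−1) ≈ 160.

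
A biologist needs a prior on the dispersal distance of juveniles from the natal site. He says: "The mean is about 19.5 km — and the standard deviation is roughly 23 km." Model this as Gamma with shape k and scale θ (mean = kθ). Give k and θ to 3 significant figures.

For Gamma(k, scale θ): mean = kθ, variance = kθ², so CV = 1/√k.
CV = SD/mean = 23/19.5 = 1.179, hence k = 1/CV² = 0.719.
Then θ = mean/k = 19.5/0.719 = 27.1.

k ≈ 0.719, θ ≈ 27.1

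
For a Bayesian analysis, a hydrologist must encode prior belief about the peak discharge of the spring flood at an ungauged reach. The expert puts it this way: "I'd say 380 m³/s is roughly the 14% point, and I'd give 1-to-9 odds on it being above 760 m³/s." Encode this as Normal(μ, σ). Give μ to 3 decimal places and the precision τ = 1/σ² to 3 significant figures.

For Normal(μ,σ), the p-quantile is μ + z_p·σ. Here z_{0.14} = -1.08, z_{0.9} = 1.282.
So 380 = μ − 1.08σ and 760 = μ + 1.282σ.
Subtracting: σ = (760 − 380)/(1.282 − (-1.08)) = 160.889.
Then μ = 380 − (-1.08)·160.889 = 553.812.
Precision τ = 1/σ² = 1/160.9² = 3.86e-05.

μ = 553.812, τ = 3.86e-05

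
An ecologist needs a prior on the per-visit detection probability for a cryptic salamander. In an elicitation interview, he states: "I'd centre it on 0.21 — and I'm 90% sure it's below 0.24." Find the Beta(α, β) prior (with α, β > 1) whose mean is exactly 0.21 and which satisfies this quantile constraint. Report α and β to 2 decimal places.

With mean 0.21 fixed, write α = 0.21s, β = 0.79s where s = α+β.
Need P(θ < 0.24) = 0.9 under Beta(0.21s, 0.79s). Normal approximation: (q−m)/√(m(1−m)/s) ≈ z_{0.9} = 1.28, so s ≈ 0.21·0.79·(1.28)²/(0.24−0.21)² = 302.7.
At s = 302.7: P(θ<0.24) ≈ 0.897. Adjusting to match 0.9 gives s ≈ 310.10.
So α = 0.21·310.10 ≈ 65.12, β = 0.79·310.10 ≈ 244.98.

α ≈ 65.12, β ≈ 244.98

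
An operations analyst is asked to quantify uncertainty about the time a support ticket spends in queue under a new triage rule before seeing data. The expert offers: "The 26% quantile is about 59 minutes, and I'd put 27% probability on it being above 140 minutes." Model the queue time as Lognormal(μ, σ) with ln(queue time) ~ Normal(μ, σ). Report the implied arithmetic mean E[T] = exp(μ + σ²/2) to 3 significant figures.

If T ~ Lognormal(μ,σ) then ln T ~ Normal(μ,σ), so the p-quantile of ln T is μ + z_p·σ.
ln(59) = 4.078 and ln(140) = 4.942; z_{0.26} = -0.6433, z_{0.73} = 0.6128.
σ = (4.942 − 4.078)/(0.6128 − (-0.6433)) = 0.688.
μ = 4.078 − (-0.6433)·0.688 = 4.520.
E[T] = exp(μ + σ²/2) = exp(4.520 + 0.2366) = 116 minutes.

E[T] ≈ 116 minutes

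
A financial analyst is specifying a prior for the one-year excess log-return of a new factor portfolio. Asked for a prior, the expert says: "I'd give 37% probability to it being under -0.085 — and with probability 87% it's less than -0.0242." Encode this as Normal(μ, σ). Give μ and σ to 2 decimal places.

μ = -0.07, σ = 0.04

For Normal(μ,σ), the p-quantile is μ + z_p·σ. Here z_{0.37} = -0.3319, z_{0.87} = 1.126.
So -0.085 = μ − 0.3319σ and -0.0242 = μ + 1.126σ.
Subtracting: σ = (-0.0242 − -0.085)/(1.126 − (-0.3319)) = 0.04.
Then μ = -0.085 − (-0.3319)·0.04 = -0.07.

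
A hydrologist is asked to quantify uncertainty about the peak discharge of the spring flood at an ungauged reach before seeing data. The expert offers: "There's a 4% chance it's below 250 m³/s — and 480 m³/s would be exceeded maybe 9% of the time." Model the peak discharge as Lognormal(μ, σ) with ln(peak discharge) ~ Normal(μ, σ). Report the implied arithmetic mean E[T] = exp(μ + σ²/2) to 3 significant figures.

E[T] ≈ 370 m³/s

If T ~ Lognormal(μ,σ) then ln T ~ Normal(μ,σ), so the p-quantile of ln T is μ + z_p·σ.
ln(250) = 5.521 and ln(480) = 6.174; z_{0.04} = -1.751, z_{0.91} = 1.341.
σ = (6.174 − 5.521)/(1.341 − (-1.751)) = 0.211.
μ = 5.521 − (-1.751)·0.211 = 5.891.
E[T] = exp(μ + σ²/2) = exp(5.891 + 0.0223) = 370 m³/s.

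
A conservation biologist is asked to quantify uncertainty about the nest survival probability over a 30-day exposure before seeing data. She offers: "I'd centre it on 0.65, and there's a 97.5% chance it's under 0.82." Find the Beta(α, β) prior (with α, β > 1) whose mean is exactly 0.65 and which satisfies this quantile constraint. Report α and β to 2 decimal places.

With mean 0.65 fixed, write α = 0.65s, β = 0.35s where s = α+β.
Need P(θ < 0.82) = 0.975 under Beta(0.65s, 0.35s). Normal approximation: (q−m)/√(m(1−m)/s) ≈ z_{0.975} = 1.96, so s ≈ 0.65·0.35·(1.96)²/(0.82−0.65)² = 30.2.
At s = 30.2: P(θ<0.82) ≈ 0.985. Adjusting to match 0.975 gives s ≈ 25.02.
So α = 0.65·25.02 ≈ 16.26, β = 0.35·25.02 ≈ 8.76.

α ≈ 16.26, β ≈ 8.76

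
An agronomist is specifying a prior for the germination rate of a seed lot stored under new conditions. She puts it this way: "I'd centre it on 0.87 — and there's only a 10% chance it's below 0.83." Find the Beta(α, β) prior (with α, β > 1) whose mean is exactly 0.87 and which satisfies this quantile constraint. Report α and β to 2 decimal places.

α ≈ 106.40, β ≈ 15.90

With mean 0.87 fixed, write α = 0.87s, β = 0.13s where s = α+β.
Need P(θ < 0.83) = 0.1 under Beta(0.87s, 0.13s). Normal approximation: (q−m)/√(m(1−m)/s) ≈ z_{0.1} = -1.28, so s ≈ 0.87·0.13·(-1.28)²/(0.83−0.87)² = 116.1.
At s = 116.1: P(θ<0.83) ≈ 0.105. Adjusting to match 0.1 gives s ≈ 122.30.
So α = 0.87·122.30 ≈ 106.40, β = 0.13·122.30 ≈ 15.90.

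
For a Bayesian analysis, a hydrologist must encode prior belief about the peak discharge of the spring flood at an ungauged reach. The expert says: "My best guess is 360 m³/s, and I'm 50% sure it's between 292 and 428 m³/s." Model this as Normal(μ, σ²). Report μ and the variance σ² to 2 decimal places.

μ = 360.00, σ² = 10164.06

A symmetric 50% interval runs μ ± z·σ with z = 0.6745.
Half-width = 68, so σ = 68/0.6745 = 100.817 and σ² = 10164.06.
μ is the stated best guess, 360.00.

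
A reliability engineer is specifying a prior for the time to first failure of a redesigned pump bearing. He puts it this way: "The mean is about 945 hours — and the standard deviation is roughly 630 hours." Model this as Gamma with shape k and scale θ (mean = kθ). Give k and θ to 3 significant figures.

For Gamma(k, scale θ): mean = kθ, variance = kθ², so CV = 1/√k.
CV = SD/mean = 630/945 = 0.6667, hence k = 1/CV² = 2.25.
Then θ = mean/k = 945/2.25 = 420.

k ≈ 2.25, θ ≈ 420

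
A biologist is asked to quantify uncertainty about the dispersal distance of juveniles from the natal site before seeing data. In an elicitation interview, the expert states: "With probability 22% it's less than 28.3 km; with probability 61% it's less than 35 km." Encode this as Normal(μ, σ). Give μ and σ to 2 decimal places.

The p-quantile of Normal(μ,σ) is μ + z_p·σ, with z_{0.22} = -0.7722 and z_{0.61} = 0.2793.
Eliminate σ: μ = (z₂·x₁ − z₁·x₂)/(z₂ − z₁) = (0.2793·28.3 − (-0.7722)·35)/1.052 = 33.22.
Then σ = (x₂ − x₁)/(z₂ − z₁) = (35 − 28.3)/1.052 = 6.37.

μ = 33.22, σ = 6.37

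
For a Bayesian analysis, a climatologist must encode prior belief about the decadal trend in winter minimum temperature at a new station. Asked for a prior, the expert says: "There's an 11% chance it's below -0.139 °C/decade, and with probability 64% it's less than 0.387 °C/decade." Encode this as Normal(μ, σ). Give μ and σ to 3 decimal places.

For Normal(μ,σ), the p-quantile is μ + z_p·σ. Here z_{0.11} = -1.227, z_{0.64} = 0.3585.
So -0.139 = μ − 1.227σ and 0.387 = μ + 0.3585σ.
Subtracting: σ = (0.387 − -0.139)/(0.3585 − (-1.227)) = 0.332.
Then μ = -0.139 − (-1.227)·0.332 = 0.268.

μ = 0.268, σ = 0.332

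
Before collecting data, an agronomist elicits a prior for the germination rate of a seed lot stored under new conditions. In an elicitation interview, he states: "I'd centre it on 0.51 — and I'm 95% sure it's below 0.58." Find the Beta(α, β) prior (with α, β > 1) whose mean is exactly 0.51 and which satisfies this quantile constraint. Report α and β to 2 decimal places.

α ≈ 69.77, β ≈ 67.03

With mean 0.51 fixed, write α = 0.51s, β = 0.49s where s = α+β.
Need P(θ < 0.58) = 0.95 under Beta(0.51s, 0.49s). Normal approximation: (q−m)/√(m(1−m)/s) ≈ z_{0.95} = 1.64, so s ≈ 0.51·0.49·(1.64)²/(0.58−0.51)² = 138.0.
At s = 138.0: P(θ<0.58) ≈ 0.951. Adjusting to match 0.95 gives s ≈ 136.79.
So α = 0.51·136.79 ≈ 69.77, β = 0.49·136.79 ≈ 67.03.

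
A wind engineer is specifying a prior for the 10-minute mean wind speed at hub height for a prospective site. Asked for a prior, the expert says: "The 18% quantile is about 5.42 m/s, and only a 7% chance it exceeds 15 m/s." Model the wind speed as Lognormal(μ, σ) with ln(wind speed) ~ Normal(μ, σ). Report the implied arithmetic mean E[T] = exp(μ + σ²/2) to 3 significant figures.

E[T] ≈ 8.76 m/s

If T ~ Lognormal(μ,σ) then ln T ~ Normal(μ,σ), so the p-quantile of ln T is μ + z_p·σ.
ln(5.42) = 1.69 and ln(15) = 2.708; z_{0.18} = -0.9154, z_{0.93} = 1.476.
σ = (2.708 − 1.69)/(1.476 − (-0.9154)) = 0.426.
μ = 1.69 − (-0.9154)·0.426 = 2.080.
E[T] = exp(μ + σ²/2) = exp(2.080 + 0.0906) = 8.76 m/s.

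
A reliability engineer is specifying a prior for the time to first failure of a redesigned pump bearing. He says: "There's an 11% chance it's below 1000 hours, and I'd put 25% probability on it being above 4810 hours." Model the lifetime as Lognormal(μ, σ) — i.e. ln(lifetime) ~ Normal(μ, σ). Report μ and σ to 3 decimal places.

μ ≈ 7.921, σ ≈ 0.826

If T ~ Lognormal(μ,σ) then ln T ~ Normal(μ,σ), so the p-quantile of ln T is μ + z_p·σ.
ln(1000) = 6.908 and ln(4810) = 8.478; z_{0.11} = -1.227, z_{0.75} = 0.6745.
σ = (8.478 − 6.908)/(0.6745 − (-1.227)) = 0.826.
μ = 6.908 − (-1.227)·0.826 = 7.921.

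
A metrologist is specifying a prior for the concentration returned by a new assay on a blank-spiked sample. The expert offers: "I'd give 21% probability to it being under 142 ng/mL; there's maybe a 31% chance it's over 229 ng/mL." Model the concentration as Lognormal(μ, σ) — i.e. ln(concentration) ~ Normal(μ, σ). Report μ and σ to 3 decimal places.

If T ~ Lognormal(μ,σ) then ln T ~ Normal(μ,σ), so the p-quantile of ln T is μ + z_p·σ.
ln(142) = 4.956 and ln(229) = 5.434; z_{0.21} = -0.8064, z_{0.69} = 0.4959.
σ = (5.434 − 4.956)/(0.4959 − (-0.8064)) = 0.367.
μ = 4.956 − (-0.8064)·0.367 = 5.252.

μ ≈ 5.252, σ ≈ 0.367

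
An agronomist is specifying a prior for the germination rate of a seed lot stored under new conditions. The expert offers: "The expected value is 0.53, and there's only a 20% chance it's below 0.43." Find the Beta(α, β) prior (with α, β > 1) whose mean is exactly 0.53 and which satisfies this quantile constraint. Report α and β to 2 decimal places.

α ≈ 9.36, β ≈ 8.30

With mean 0.53 fixed, write α = 0.53s, β = 0.47s where s = α+β.
Need P(θ < 0.43) = 0.2 under Beta(0.53s, 0.47s). Normal approximation: (q−m)/√(m(1−m)/s) ≈ z_{0.2} = -0.842, so s ≈ 0.53·0.47·(-0.842)²/(0.43−0.53)² = 17.6.
At s = 17.6: P(θ<0.43) ≈ 0.200. Adjusting to match 0.2 gives s ≈ 17.67.
So α = 0.53·17.67 ≈ 9.36, β = 0.47·17.67 ≈ 8.30.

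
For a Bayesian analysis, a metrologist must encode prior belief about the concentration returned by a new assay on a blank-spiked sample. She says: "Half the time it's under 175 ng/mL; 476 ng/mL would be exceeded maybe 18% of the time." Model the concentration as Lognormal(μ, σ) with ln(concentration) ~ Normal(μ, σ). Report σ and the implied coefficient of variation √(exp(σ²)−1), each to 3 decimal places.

If T ~ Lognormal(μ,σ) then ln T ~ Normal(μ,σ), so the p-quantile of ln T is μ + z_p·σ.
ln(175) = 5.165 and ln(476) = 6.165; z_{0.5} = 0, z_{0.82} = 0.9154.
σ = (6.165 − 5.165)/(0.9154 − (0)) = 1.093.
μ = 5.165 − (0)·1.093 = 5.165.
CV = √(exp(σ²)−1) = √(exp(1.1950)−1) = 1.518.

σ ≈ 1.093, CV ≈ 1.518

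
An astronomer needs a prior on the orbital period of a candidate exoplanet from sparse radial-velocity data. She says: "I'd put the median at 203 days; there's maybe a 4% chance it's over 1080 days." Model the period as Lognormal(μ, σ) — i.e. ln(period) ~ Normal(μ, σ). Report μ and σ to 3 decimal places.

μ ≈ 5.313, σ ≈ 0.955

If T ~ Lognormal(μ,σ) then ln T ~ Normal(μ,σ), so the p-quantile of ln T is μ + z_p·σ.
ln(203) = 5.313 and ln(1080) = 6.985; z_{0.5} = 0, z_{0.96} = 1.751.
σ = (6.985 − 5.313)/(1.751 − (0)) = 0.955.
μ = 5.313 − (0)·0.955 = 5.313.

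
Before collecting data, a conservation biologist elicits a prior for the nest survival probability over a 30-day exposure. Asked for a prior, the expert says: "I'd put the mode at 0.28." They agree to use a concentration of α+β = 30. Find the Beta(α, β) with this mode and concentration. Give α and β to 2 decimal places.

α = 8.84, β = 21.16

For α,β > 1 the Beta mode is (α−1)/(α+β−2). With α+β = 30, the mode is (α−1)/28.
Set (α−1)/28 = 0.28 → α = 1 + 0.28·28 = 8.84.
β = 30 − α = 21.16.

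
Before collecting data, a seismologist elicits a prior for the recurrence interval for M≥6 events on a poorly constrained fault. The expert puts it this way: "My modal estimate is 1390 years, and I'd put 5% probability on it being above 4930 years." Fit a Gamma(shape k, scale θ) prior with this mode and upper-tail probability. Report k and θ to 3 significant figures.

Gamma(k,θ) with k>1 has mode (k−1)θ, so θ = 1390/(k−1).
Need P(X < 4930) = 0.95 with θ tied to k this way. Start at k = 2, θ = 1390: P(X<4930) ≈ 0.869.
Too low — raise k to concentrate. Iterating converges to k ≈ 2.61.
Then θ = 1390/(2.61−1) ≈ 865.

k ≈ 2.61, θ ≈ 865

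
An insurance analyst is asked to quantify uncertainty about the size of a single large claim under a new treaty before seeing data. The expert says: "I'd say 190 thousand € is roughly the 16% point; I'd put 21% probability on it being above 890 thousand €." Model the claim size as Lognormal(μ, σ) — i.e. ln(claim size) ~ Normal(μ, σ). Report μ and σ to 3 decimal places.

If T ~ Lognormal(μ,σ) then ln T ~ Normal(μ,σ), so the p-quantile of ln T is μ + z_p·σ.
ln(190) = 5.247 and ln(890) = 6.791; z_{0.16} = -0.9945, z_{0.79} = 0.8064.
σ = (6.791 − 5.247)/(0.8064 − (-0.9945)) = 0.857.
μ = 5.247 − (-0.9945)·0.857 = 6.100.

μ ≈ 6.100, σ ≈ 0.857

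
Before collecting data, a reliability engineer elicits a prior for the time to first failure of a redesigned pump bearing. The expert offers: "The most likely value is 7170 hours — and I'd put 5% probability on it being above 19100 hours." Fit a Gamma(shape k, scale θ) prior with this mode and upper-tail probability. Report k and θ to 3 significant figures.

Gamma(k,θ) with k>1 has mode (k−1)θ, so θ = 7170/(k−1).
Need P(X < 19100) = 0.95 with θ tied to k this way. Start at k = 2, θ = 7170: P(X<19100) ≈ 0.745.
Too low — raise k to concentrate. Iterating converges to k ≈ 3.81.
Then θ = 7170/(3.81−1) ≈ 2550.

k ≈ 3.81, θ ≈ 2550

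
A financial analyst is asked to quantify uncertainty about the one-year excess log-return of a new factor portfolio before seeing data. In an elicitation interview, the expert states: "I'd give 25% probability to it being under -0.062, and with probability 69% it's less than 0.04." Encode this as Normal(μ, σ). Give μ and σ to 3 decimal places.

The p-quantile of Normal(μ,σ) is μ + z_p·σ, with z_{0.25} = -0.6745 and z_{0.69} = 0.4959.
Eliminate σ: μ = (z₂·x₁ − z₁·x₂)/(z₂ − z₁) = (0.4959·-0.062 − (-0.6745)·0.04)/1.17 = -0.003.
Then σ = (x₂ − x₁)/(z₂ − z₁) = (0.04 − -0.062)/1.17 = 0.087.

μ = -0.003, σ = 0.087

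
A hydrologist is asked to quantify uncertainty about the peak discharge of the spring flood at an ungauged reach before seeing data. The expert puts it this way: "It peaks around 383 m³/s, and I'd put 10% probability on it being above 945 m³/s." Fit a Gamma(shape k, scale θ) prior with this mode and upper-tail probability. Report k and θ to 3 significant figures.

Gamma(k,θ) with k>1 has mode (k−1)θ, so θ = 383/(k−1).
Need P(X < 945) = 0.9 with θ tied to k this way. Start at k = 2, θ = 383: P(X<945) ≈ 0.706.
Too low — raise k to concentrate. Iterating converges to k ≈ 3.36.
Then θ = 383/(3.36−1) ≈ 163.

k ≈ 3.36, θ ≈ 163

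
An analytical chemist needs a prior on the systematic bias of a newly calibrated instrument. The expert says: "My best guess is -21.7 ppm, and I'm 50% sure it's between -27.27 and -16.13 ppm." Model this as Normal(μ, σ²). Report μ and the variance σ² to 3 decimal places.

μ = -21.700, σ² = 68.196

A symmetric 50% interval runs μ ± z·σ with z = 0.6745.
Half-width = 5.57, so σ = 5.57/0.6745 = 8.2581 and σ² = 68.196.
μ is the stated best guess, -21.700.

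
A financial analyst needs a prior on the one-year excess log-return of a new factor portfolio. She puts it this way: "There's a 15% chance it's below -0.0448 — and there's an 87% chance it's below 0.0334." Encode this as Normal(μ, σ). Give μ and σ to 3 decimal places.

The p-quantile of Normal(μ,σ) is μ + z_p·σ, with z_{0.15} = -1.036 and z_{0.87} = 1.126.
Eliminate σ: μ = (z₂·x₁ − z₁·x₂)/(z₂ − z₁) = (1.126·-0.0448 − (-1.036)·0.0334)/2.163 = -0.007.
Then σ = (x₂ − x₁)/(z₂ − z₁) = (0.0334 − -0.0448)/2.163 = 0.036.

μ = -0.007, σ = 0.036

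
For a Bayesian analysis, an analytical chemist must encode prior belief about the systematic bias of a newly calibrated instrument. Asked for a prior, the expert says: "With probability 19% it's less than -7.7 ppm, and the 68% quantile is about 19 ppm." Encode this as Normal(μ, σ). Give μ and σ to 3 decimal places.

μ = 9.720, σ = 19.843

The p-quantile of Normal(μ,σ) is μ + z_p·σ, with z_{0.19} = -0.8779 and z_{0.68} = 0.4677.
Eliminate σ: μ = (z₂·x₁ − z₁·x₂)/(z₂ − z₁) = (0.4677·-7.7 − (-0.8779)·19)/1.346 = 9.720.
Then σ = (x₂ − x₁)/(z₂ − z₁) = (19 − -7.7)/1.346 = 19.843.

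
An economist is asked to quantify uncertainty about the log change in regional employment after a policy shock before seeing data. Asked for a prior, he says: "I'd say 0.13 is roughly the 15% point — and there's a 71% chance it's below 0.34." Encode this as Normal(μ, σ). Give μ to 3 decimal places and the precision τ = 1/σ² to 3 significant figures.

μ = 0.267, τ = 57.3

For Normal(μ,σ), the p-quantile is μ + z_p·σ. Here z_{0.15} = -1.036, z_{0.71} = 0.5534.
So 0.13 = μ − 1.036σ and 0.34 = μ + 0.5534σ.
Subtracting: σ = (0.34 − 0.13)/(0.5534 − (-1.036)) = 0.132.
Then μ = 0.13 − (-1.036)·0.132 = 0.267.
Precision τ = 1/σ² = 1/0.1321² = 57.3.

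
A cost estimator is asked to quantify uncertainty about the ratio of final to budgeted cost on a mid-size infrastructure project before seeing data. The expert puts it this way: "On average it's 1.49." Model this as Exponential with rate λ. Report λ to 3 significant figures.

Exponential mean = 1/λ, so λ = 1/1.49 = 0.671.

λ ≈ 0.671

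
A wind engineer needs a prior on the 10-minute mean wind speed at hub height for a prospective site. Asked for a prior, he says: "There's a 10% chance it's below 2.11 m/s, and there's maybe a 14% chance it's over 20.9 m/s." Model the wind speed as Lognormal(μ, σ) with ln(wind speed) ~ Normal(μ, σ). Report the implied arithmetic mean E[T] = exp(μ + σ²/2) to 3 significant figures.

E[T] ≈ 11.7 m/s

If T ~ Lognormal(μ,σ) then ln T ~ Normal(μ,σ), so the p-quantile of ln T is μ + z_p·σ.
ln(2.11) = 0.7467 and ln(20.9) = 3.04; z_{0.1} = -1.282, z_{0.86} = 1.08.
σ = (3.04 − 0.7467)/(1.08 − (-1.282)) = 0.971.
μ = 0.7467 − (-1.282)·0.971 = 1.991.
E[T] = exp(μ + σ²/2) = exp(1.991 + 0.4713) = 11.7 m/s.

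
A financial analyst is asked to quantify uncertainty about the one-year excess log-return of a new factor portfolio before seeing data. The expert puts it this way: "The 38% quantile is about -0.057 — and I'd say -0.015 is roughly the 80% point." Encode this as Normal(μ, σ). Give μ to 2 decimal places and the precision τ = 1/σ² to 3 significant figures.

For Normal(μ,σ), the p-quantile is μ + z_p·σ. Here z_{0.38} = -0.3055, z_{0.8} = 0.8416.
So -0.057 = μ − 0.3055σ and -0.015 = μ + 0.8416σ.
Subtracting: σ = (-0.015 − -0.057)/(0.8416 − (-0.3055)) = 0.04.
Then μ = -0.057 − (-0.3055)·0.04 = -0.05.
Precision τ = 1/σ² = 1/0.03661² = 746.

μ = -0.05, τ = 746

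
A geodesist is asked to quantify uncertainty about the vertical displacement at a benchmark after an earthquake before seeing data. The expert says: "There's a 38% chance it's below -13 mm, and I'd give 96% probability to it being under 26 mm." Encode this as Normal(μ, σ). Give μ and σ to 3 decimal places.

μ = -7.206, σ = 18.967

For Normal(μ,σ), the p-quantile is μ + z_p·σ. Here z_{0.38} = -0.3055, z_{0.96} = 1.751.
So -13 = μ − 0.3055σ and 26 = μ + 1.751σ.
Subtracting: σ = (26 − -13)/(1.751 − (-0.3055)) = 18.967.
Then μ = -13 − (-0.3055)·18.967 = -7.206.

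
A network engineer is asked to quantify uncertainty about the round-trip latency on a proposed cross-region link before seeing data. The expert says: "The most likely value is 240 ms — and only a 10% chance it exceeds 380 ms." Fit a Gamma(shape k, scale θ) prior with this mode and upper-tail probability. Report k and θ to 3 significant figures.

Gamma(k,θ) with k>1 has mode (k−1)θ, so θ = 240/(k−1).
Need P(X < 380) = 0.9 with θ tied to k this way. Start at k = 2, θ = 240: P(X<380) ≈ 0.470.
Too low — raise k to concentrate. Iterating converges to k ≈ 9.88.
Then θ = 240/(9.88−1) ≈ 27.

k ≈ 9.88, θ ≈ 27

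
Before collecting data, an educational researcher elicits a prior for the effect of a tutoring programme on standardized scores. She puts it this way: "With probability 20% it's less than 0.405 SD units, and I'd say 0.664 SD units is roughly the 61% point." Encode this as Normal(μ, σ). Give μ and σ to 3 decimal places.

For Normal(μ,σ), the p-quantile is μ + z_p·σ. Here z_{0.2} = -0.8416, z_{0.61} = 0.2793.
So 0.405 = μ − 0.8416σ and 0.664 = μ + 0.2793σ.
Subtracting: σ = (0.664 − 0.405)/(0.2793 − (-0.8416)) = 0.231.
Then μ = 0.405 − (-0.8416)·0.231 = 0.599.

μ = 0.599, σ = 0.231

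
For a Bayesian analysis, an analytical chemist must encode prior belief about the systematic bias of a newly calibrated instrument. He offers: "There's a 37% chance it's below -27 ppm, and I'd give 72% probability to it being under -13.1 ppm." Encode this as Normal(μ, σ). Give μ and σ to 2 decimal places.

μ = -21.96, σ = 15.20

For Normal(μ,σ), the p-quantile is μ + z_p·σ. Here z_{0.37} = -0.3319, z_{0.72} = 0.5828.
So -27 = μ − 0.3319σ and -13.1 = μ + 0.5828σ.
Subtracting: σ = (-13.1 − -27)/(0.5828 − (-0.3319)) = 15.20.
Then μ = -27 − (-0.3319)·15.20 = -21.96.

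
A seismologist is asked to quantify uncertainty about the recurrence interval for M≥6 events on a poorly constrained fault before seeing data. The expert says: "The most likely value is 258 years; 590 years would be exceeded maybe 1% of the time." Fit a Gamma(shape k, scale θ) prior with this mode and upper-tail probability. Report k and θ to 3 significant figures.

Gamma(k,θ) with k>1 has mode (k−1)θ, so θ = 258/(k−1).
Need P(X < 590) = 0.99 with θ tied to k this way. Start at k = 2, θ = 258: P(X<590) ≈ 0.666.
Too low — raise k to concentrate. Iterating converges to k ≈ 7.99.
Then θ = 258/(7.99−1) ≈ 36.9.

k ≈ 7.99, θ ≈ 36.9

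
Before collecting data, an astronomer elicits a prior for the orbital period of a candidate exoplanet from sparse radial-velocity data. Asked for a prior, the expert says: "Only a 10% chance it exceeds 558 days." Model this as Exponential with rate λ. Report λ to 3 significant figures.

P(T > 558.0) = e^(−λ·558.0) = 0.1, so λ = −ln(0.1)/558.0 = 0.00413.

λ ≈ 0.00413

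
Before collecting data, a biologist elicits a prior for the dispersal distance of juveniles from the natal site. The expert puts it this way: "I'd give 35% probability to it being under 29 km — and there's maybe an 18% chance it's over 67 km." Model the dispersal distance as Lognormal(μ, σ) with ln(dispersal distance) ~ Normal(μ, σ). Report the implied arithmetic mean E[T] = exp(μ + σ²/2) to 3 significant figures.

E[T] ≈ 45.7 km

If T ~ Lognormal(μ,σ) then ln T ~ Normal(μ,σ), so the p-quantile of ln T is μ + z_p·σ.
ln(29) = 3.367 and ln(67) = 4.205; z_{0.35} = -0.3853, z_{0.82} = 0.9154.
σ = (4.205 − 3.367)/(0.9154 − (-0.3853)) = 0.644.
μ = 3.367 − (-0.3853)·0.644 = 3.615.
E[T] = exp(μ + σ²/2) = exp(3.615 + 0.2072) = 45.7 km.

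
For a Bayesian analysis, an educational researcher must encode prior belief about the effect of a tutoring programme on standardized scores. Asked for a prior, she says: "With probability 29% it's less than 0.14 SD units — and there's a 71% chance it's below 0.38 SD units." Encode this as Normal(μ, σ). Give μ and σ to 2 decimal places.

μ = 0.26, σ = 0.22

For Normal(μ,σ), the p-quantile is μ + z_p·σ. Here z_{0.29} = -0.5534, z_{0.71} = 0.5534.
So 0.14 = μ − 0.5534σ and 0.38 = μ + 0.5534σ.
Subtracting: σ = (0.38 − 0.14)/(0.5534 − (-0.5534)) = 0.22.
Then μ = 0.14 − (-0.5534)·0.22 = 0.26.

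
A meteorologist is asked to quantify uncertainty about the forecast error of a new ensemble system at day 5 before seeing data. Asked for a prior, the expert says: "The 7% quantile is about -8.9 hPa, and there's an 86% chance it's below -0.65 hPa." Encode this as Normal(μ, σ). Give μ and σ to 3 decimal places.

μ = -4.137, σ = 3.228

For Normal(μ,σ), the p-quantile is μ + z_p·σ. Here z_{0.07} = -1.476, z_{0.86} = 1.08.
So -8.9 = μ − 1.476σ and -0.65 = μ + 1.08σ.
Subtracting: σ = (-0.65 − -8.9)/(1.08 − (-1.476)) = 3.228.
Then μ = -8.9 − (-1.476)·3.228 = -4.137.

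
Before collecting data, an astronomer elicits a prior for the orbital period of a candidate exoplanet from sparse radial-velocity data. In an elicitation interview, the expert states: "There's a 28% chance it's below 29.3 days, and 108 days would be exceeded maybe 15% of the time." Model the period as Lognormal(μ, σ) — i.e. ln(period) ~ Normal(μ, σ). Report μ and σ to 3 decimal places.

μ ≈ 3.847, σ ≈ 0.806

If T ~ Lognormal(μ,σ) then ln T ~ Normal(μ,σ), so the p-quantile of ln T is μ + z_p·σ.
ln(29.3) = 3.378 and ln(108) = 4.682; z_{0.28} = -0.5828, z_{0.85} = 1.036.
σ = (4.682 − 3.378)/(1.036 − (-0.5828)) = 0.806.
μ = 3.378 − (-0.5828)·0.806 = 3.847.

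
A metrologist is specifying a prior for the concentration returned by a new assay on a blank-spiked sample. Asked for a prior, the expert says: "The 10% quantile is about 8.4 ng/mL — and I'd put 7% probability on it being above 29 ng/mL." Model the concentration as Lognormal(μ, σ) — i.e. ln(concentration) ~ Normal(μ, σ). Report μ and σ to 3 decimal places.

If T ~ Lognormal(μ,σ) then ln T ~ Normal(μ,σ), so the p-quantile of ln T is μ + z_p·σ.
ln(8.4) = 2.128 and ln(29) = 3.367; z_{0.1} = -1.282, z_{0.93} = 1.476.
σ = (3.367 − 2.128)/(1.476 − (-1.282)) = 0.449.
μ = 2.128 − (-1.282)·0.449 = 2.704.

μ ≈ 2.704, σ ≈ 0.449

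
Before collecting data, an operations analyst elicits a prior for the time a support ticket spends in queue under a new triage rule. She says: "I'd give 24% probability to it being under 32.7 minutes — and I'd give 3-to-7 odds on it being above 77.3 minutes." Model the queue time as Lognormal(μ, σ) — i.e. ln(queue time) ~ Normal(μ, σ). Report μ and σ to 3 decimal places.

If T ~ Lognormal(μ,σ) then ln T ~ Normal(μ,σ), so the p-quantile of ln T is μ + z_p·σ.
ln(32.7) = 3.487 and ln(77.3) = 4.348; z_{0.24} = -0.7063, z_{0.7} = 0.5244.
σ = (4.348 − 3.487)/(0.5244 − (-0.7063)) = 0.699.
μ = 3.487 − (-0.7063)·0.699 = 3.981.

μ ≈ 3.981, σ ≈ 0.699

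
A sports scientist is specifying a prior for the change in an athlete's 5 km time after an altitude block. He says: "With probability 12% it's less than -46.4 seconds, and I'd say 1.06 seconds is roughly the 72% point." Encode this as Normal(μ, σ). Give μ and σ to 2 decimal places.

μ = -14.68, σ = 27.00

For Normal(μ,σ), the p-quantile is μ + z_p·σ. Here z_{0.12} = -1.175, z_{0.72} = 0.5828.
So -46.4 = μ − 1.175σ and 1.06 = μ + 0.5828σ.
Subtracting: σ = (1.06 − -46.4)/(0.5828 − (-1.175)) = 27.00.
Then μ = -46.4 − (-1.175)·27.00 = -14.68.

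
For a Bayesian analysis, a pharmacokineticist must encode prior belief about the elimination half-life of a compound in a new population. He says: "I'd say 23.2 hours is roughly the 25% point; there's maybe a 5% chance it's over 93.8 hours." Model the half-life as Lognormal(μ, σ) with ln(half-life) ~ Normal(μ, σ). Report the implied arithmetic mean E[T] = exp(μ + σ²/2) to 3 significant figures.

If T ~ Lognormal(μ,σ) then ln T ~ Normal(μ,σ), so the p-quantile of ln T is μ + z_p·σ.
ln(23.2) = 3.144 and ln(93.8) = 4.541; z_{0.25} = -0.6745, z_{0.95} = 1.645.
σ = (4.541 − 3.144)/(1.645 − (-0.6745)) = 0.602.
μ = 3.144 − (-0.6745)·0.602 = 3.550.
E[T] = exp(μ + σ²/2) = exp(3.550 + 0.1814) = 41.8 hours.

E[T] ≈ 41.8 hours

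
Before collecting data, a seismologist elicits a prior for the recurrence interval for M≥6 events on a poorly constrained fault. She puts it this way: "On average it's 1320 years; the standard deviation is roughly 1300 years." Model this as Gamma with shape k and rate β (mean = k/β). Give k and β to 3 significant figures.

k ≈ 1.03, β ≈ 0.000781

For Gamma(k, rate β): mean = k/β, variance = k/β², so CV = 1/√k.
CV = SD/mean = 1300/1320 = 0.9848, hence k = 1/CV² = 1.03.
Then β = k/mean = 1.03/1320 = 0.000781.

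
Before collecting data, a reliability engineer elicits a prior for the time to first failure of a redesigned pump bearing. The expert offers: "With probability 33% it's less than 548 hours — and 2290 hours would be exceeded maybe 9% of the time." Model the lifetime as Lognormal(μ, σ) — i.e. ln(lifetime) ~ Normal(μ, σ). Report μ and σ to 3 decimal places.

μ ≈ 6.660, σ ≈ 0.803

If T ~ Lognormal(μ,σ) then ln T ~ Normal(μ,σ), so the p-quantile of ln T is μ + z_p·σ.
ln(548) = 6.306 and ln(2290) = 7.736; z_{0.33} = -0.4399, z_{0.91} = 1.341.
σ = (7.736 − 6.306)/(1.341 − (-0.4399)) = 0.803.
μ = 6.306 − (-0.4399)·0.803 = 6.660.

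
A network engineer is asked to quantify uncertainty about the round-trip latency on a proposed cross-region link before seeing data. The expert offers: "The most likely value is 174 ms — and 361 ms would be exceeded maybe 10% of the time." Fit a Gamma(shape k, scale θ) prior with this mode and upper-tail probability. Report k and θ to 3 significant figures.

Gamma(k,θ) with k>1 has mode (k−1)θ, so θ = 174/(k−1).
Need P(X < 361) = 0.9 with θ tied to k this way. Start at k = 2, θ = 174: P(X<361) ≈ 0.614.
Too low — raise k to concentrate. Iterating converges to k ≈ 4.61.
Then θ = 174/(4.61−1) ≈ 48.3.

k ≈ 4.61, θ ≈ 48.3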